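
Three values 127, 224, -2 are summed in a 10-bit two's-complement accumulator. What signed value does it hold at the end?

349

127 + 224 = 351 (0101011111)
351 + (-2) = 349 (0101011101)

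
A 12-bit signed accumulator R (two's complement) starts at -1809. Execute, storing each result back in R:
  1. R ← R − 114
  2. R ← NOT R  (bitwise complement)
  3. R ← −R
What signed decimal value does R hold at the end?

-1922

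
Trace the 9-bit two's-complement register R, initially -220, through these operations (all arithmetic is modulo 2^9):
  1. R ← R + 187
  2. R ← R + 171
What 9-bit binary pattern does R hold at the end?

010001010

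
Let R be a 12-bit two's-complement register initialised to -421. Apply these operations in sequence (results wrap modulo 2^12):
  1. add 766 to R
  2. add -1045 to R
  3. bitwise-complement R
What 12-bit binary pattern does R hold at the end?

001010111011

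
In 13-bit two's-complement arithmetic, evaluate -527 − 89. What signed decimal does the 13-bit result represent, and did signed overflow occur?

-616; no overflow

-527 → 1110111110001
89 → 0000001011001
Subtract via negate-and-add: invert 0000001011001 + 1 = 1111110100111 (i.e. -89).
  1110111110001
+ 1111110100111
= 1110110011000  (discard carry-out 1)
Result 1110110011000: MSB = 1 → 7576 − 8192 = -616.
Both addends (after negating the subtrahend) are negative and so is the stored result: no signed overflow.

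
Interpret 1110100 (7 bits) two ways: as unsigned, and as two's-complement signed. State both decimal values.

Unsigned: 1110100 = 116.
Signed: MSB=1 → 116 − 128 = -12.

unsigned = 116, signed = -12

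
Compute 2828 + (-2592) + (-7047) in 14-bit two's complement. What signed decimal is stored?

-6811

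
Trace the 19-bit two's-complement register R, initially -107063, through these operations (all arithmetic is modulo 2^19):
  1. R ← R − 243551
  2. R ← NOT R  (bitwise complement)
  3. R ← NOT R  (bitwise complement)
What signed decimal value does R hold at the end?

Start: R = -107063 = 1100101110111001001.
R = -107063 − 243551 = -350614; wraps to 173674 = 0101010011001101010
R = NOT 0101010011001101010 = 1010101100110010101 = -173675
R = NOT 1010101100110010101 = 0101010011001101010 = 173674

173674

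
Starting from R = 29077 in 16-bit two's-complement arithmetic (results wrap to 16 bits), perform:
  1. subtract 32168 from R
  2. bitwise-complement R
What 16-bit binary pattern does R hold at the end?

0000110000010010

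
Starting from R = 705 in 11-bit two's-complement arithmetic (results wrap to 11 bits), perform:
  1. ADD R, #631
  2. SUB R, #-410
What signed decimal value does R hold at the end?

-302

Start: R = 705 = 01011000001.
R = 705 + 631 = 1336; wraps to -712 = 10100111000
R = -712 − (-410) = -302 = 11011010010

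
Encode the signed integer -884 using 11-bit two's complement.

|-884| = 884 = 01101110100 in 11 bits.
Invert the bits: 10010001011. Add 1: 10010001100.

10010001100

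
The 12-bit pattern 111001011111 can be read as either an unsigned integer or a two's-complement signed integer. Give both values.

Unsigned: 111001011111 = 3679.
Signed: MSB=1 → 3679 − 4096 = -417.

unsigned = 3679, signed = -417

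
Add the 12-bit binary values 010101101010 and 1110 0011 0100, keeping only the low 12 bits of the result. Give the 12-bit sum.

  010101101010
+ 111000110100
= 001110011110  (discard carry-out 1)

001110011110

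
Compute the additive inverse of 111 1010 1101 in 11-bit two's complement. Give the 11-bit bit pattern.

Invert: 00001010010. Add 1: 00001010011.

00001010011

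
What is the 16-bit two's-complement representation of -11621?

|-11621| = 11621 = 0010110101100101 in 16 bits.
Invert the bits: 1101001010011010. Add 1: 1101001010011011.

1101001010011011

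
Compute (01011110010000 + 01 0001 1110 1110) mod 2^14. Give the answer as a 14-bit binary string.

10100101111110

  01011110010000
+ 01000111101110
= 10100101111110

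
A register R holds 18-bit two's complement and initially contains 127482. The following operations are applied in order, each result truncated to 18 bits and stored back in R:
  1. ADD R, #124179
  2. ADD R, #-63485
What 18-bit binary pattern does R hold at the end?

Start: R = 127482 = 011111000111111010.
R = 127482 + 124179 = 251661; wraps to -10483 = 111101011100001101
R = -10483 + (-63485) = -73968 = 101101111100010000

101101111100010000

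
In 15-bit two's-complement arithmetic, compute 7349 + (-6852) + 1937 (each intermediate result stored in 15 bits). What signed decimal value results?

7349 + (-6852) = 497 (000000111110001)
497 + 1937 = 2434 (000100110000010)

2434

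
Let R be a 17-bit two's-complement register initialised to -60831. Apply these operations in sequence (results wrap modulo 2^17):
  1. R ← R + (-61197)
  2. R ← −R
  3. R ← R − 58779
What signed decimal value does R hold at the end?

63249

Start: R = -60831 = 10001001001100001.
R = -60831 + (-61197) = -122028; wraps to 9044 = 00010001101010100
R = −(9044) = -9044 = 11101110010101100
R = -9044 − 58779 = -67823; wraps to 63249 = 01111011100010001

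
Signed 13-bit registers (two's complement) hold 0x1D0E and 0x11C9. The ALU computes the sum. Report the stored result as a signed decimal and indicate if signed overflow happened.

3799; overflow

0x1D0E = 1110100001110 = -754 (signed)
0x11C9 = 1000111001001 = -3639 (signed)
  1110100001110
+ 1000111001001
= 0111011010111  (discard carry-out 1)
Result 0111011010111: MSB = 0 → value 3799.
Both addends are negative but the stored result is non-negative: signed overflow. The true value -754 + (-3639) = -4393 lies outside [-4096, 4095].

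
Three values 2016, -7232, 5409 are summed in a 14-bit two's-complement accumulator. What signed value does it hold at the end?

2016 + (-7232) = -5216 (10101110100000)
-5216 + 5409 = 193 (00000011000001)

193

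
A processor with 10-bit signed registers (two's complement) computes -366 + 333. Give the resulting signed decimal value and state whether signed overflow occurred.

-33; no overflow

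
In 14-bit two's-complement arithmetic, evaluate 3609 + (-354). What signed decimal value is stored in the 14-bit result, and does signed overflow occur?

3609 → 00111000011001
-354 → 11111010011110
  00111000011001
+ 11111010011110
= 00110010110111  (discard carry-out 1)
Result 00110010110111: MSB = 0 → value 3255.
Addends have opposite signs, so signed overflow cannot occur.

3255; no overflow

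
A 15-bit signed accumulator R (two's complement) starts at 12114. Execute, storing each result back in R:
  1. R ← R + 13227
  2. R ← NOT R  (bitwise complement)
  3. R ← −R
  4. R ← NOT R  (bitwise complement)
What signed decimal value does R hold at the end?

Start: R = 12114 = 010111101010010.
R = 12114 + 13227 = 25341; wraps to -7427 = 110001011111101
R = NOT 110001011111101 = 001110100000010 = 7426
R = −(7426) = -7426 = 110001011111110
R = NOT 110001011111110 = 001110100000001 = 7425

7425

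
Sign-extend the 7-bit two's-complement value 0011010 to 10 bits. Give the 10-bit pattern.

MSB of 0011010 is 0; replicate it into the new high bits.
000|0011010 → 0000011010 (still 26).

0000011010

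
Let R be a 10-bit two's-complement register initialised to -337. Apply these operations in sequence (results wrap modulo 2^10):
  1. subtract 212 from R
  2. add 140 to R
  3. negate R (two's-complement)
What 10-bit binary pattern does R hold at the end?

0110011001

Start: R = -337 = 1010101111.
R = -337 − 212 = -549; wraps to 475 = 0111011011
R = 475 + 140 = 615; wraps to -409 = 1001100111
R = −(-409) = 409 = 0110011001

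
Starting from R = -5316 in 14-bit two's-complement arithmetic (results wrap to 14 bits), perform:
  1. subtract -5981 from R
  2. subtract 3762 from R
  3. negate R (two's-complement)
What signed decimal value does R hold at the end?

Start: R = -5316 = 10101100111100.
R = -5316 − (-5981) = 665 = 00001010011001
R = 665 − 3762 = -3097 = 11001111100111
R = −(-3097) = 3097 = 00110000011001

3097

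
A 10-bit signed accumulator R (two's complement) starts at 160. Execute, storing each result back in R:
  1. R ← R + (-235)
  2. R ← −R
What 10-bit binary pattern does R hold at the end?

Start: R = 160 = 0010100000.
R = 160 + (-235) = -75 = 1110110101
R = −(-75) = 75 = 0001001011

0001001011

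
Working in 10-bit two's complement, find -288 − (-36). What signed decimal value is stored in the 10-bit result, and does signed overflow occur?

-252; no overflow

-288 → 1011100000
-36 → 1111011100
Subtract via negate-and-add: invert 1111011100 + 1 = 0000100100 (i.e. 36).
  1011100000
+ 0000100100
= 1100000100
Result 1100000100: MSB = 1 → 772 − 1024 = -252.
Addends (after negating the subtrahend) have opposite signs, so signed overflow cannot occur.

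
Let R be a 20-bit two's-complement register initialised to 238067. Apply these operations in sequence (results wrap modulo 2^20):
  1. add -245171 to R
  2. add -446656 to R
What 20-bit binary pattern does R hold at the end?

10010001001110000000

Start: R = 238067 = 00111010000111110011.
R = 238067 + (-245171) = -7104 = 11111110010001000000
R = -7104 + (-446656) = -453760 = 10010001001110000000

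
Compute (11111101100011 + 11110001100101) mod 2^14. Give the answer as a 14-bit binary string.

  11111101100011
+ 11110001100101
= 11101111001000  (discard carry-out 1)

11101111001000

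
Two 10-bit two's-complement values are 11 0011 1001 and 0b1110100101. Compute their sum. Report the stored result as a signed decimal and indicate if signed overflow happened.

11 0011 1001 → 1100111001 = -199 (signed)
0b1110100101 → 1110100101 = -91 (signed)
  1100111001
+ 1110100101
= 1011011110  (discard carry-out 1)
Result 1011011110: MSB = 1 → 734 − 1024 = -290.
Both addends are negative and so is the stored result: no signed overflow.

-290; no overflow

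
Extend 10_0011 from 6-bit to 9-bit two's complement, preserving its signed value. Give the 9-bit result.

111100011

MSB of 100011 is 1; replicate it into the new high bits.
111|100011 → 111100011 (still -29).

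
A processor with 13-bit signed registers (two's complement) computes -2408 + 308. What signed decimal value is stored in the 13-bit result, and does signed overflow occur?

-2100; no overflow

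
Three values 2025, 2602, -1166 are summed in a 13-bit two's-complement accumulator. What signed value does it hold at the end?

3461

2025 + 2602 = 4627 → wraps to -3565 (1001000010011)
-3565 + (-1166) = -4731 → wraps to 3461 (0110110000101)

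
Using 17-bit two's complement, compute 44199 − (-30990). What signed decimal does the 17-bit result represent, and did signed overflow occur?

44199 → 01010110010100111
-30990 → 11000011011110010
Subtract via negate-and-add: invert 11000011011110010 + 1 = 00111100100001110 (i.e. 30990).
  01010110010100111
+ 00111100100001110
= 10010010110110101
Result 10010010110110101: MSB = 1 → 75189 − 131072 = -55883.
Both addends (after negating the subtrahend) are non-negative but the stored result is negative: signed overflow. The true value 44199 − (-30990) = 75189 lies outside [-65536, 65535].

-55883; overflow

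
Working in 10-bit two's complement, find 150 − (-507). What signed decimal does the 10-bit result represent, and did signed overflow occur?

-367; overflow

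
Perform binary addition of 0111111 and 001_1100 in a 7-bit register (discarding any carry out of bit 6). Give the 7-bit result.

1011011

  0111111
+ 0011100
= 1011011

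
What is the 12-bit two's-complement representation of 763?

001011111011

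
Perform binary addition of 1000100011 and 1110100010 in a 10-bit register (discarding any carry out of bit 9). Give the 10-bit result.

  1000100011
+ 1110100010
= 0111000101  (discard carry-out 1)

0111000101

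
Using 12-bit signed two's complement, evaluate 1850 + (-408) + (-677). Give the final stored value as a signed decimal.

765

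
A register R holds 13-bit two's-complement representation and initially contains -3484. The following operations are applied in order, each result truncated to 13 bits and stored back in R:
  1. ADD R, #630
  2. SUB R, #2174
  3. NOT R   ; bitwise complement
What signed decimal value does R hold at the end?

Start: R = -3484 = 1001001100100.
R = -3484 + 630 = -2854 = 1010011011010
R = -2854 − 2174 = -5028; wraps to 3164 = 0110001011100
R = NOT 0110001011100 = 1001110100011 = -3165

-3165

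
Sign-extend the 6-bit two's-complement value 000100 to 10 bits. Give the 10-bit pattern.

0000000100

MSB of 000100 is 0; replicate it into the new high bits.
0000|000100 → 0000000100 (still 4).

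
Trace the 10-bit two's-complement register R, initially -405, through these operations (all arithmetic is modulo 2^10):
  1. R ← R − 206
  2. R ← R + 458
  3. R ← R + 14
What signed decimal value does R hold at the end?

-139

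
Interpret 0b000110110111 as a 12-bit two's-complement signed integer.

MSB is 0, so the value is non-negative: 000110110111 = 439.

439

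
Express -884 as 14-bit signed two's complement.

|-884| = 884 = 00001101110100 in 14 bits.
Invert the bits: 11110010001011. Add 1: 11110010001100.
Check: 11110010001100 reads as 15500 − 16384 = -884.

11110010001100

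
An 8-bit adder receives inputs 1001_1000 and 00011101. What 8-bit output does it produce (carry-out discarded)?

  10011000
+ 00011101
= 10110101

10110101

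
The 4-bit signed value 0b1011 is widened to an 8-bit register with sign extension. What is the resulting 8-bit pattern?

MSB of 1011 is 1; replicate it into the new high bits.
1111|1011 → 11111011 (still -5).

11111011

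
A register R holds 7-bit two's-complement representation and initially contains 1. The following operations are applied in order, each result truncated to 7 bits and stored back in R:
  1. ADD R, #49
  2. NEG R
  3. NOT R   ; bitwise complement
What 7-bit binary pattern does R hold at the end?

Start: R = 1 = 0000001.
R = 1 + 49 = 50 = 0110010
R = −(50) = -50 = 1001110
R = NOT 1001110 = 0110001 = 49

0110001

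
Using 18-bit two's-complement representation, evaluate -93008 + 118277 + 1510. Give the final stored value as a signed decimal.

-93008 + 118277 = 25269 (000110001010110101)
25269 + 1510 = 26779 (000110100010011011)

26779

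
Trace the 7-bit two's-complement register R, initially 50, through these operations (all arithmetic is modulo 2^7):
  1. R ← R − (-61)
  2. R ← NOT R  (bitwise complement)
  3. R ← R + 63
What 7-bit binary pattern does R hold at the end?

Start: R = 50 = 0110010.
R = 50 − (-61) = 111; wraps to -17 = 1101111
R = NOT 1101111 = 0010000 = 16
R = 16 + 63 = 79; wraps to -49 = 1001111

1001111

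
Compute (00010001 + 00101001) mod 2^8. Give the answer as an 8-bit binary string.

00111010

  00010001
+ 00101001
= 00111010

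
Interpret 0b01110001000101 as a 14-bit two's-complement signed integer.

7237

MSB is 0, so the value is non-negative: 01110001000101 = 7237.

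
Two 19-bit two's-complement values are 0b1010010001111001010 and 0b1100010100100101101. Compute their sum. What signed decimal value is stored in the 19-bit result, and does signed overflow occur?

216311; overflow

0b1010010001111001010 → 1010010001111001010 = -187446 (signed)
0b1100010100100101101 → 1100010100100101101 = -120531 (signed)
  1010010001111001010
+ 1100010100100101101
= 0110100110011110111  (discard carry-out 1)
Result 0110100110011110111: MSB = 0 → value 216311.
Both addends are negative but the stored result is non-negative: signed overflow. The true value -187446 + (-120531) = -307977 lies outside [-262144, 262143].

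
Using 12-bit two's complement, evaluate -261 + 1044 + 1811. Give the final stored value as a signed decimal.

-261 + 1044 = 783 (001100001111)
783 + 1811 = 2594 → wraps to -1502 (101000100010)

-1502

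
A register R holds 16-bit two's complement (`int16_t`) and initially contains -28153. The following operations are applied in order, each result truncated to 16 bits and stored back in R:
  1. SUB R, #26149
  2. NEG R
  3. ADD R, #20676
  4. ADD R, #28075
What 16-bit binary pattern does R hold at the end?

1001001010001101

Start: R = -28153 = 1001001000000111.
R = -28153 − 26149 = -54302; wraps to 11234 = 0010101111100010
R = −(11234) = -11234 = 1101010000011110
R = -11234 + 20676 = 9442 = 0010010011100010
R = 9442 + 28075 = 37517; wraps to -28019 = 1001001010001101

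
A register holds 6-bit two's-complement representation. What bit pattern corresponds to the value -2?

111110

|-2| = 2 = 000010 in 6 bits.
Invert the bits: 111101. Add 1: 111110.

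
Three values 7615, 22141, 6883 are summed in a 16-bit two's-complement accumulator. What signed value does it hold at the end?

7615 + 22141 = 29756 (0111010000111100)
29756 + 6883 = 36639 → wraps to -28897 (1000111100011111)

-28897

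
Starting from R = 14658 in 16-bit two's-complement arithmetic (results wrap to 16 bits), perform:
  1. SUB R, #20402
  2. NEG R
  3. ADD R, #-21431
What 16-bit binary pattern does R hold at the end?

Start: R = 14658 = 0011100101000010.
R = 14658 − 20402 = -5744 = 1110100110010000
R = −(-5744) = 5744 = 0001011001110000
R = 5744 + (-21431) = -15687 = 1100001010111001

1100001010111001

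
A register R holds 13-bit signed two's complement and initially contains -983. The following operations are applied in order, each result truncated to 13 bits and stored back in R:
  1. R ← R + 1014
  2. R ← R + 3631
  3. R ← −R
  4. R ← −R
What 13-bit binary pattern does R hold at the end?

Start: R = -983 = 1110000101001.
R = -983 + 1014 = 31 = 0000000011111
R = 31 + 3631 = 3662 = 0111001001110
R = −(3662) = -3662 = 1000110110010
R = −(-3662) = 3662 = 0111001001110

0111001001110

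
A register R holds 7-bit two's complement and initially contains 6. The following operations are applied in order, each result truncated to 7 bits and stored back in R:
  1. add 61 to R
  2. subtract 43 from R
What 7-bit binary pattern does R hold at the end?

Start: R = 6 = 0000110.
R = 6 + 61 = 67; wraps to -61 = 1000011
R = -61 − 43 = -104; wraps to 24 = 0011000

0011000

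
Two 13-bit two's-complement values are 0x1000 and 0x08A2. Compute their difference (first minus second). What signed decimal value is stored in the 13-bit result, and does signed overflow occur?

1886; overflow

0x1000 = 1000000000000 = -4096 (signed)
0x08A2 = 0100010100010 = 2210 (signed)
Subtract via negate-and-add: invert 0100010100010 + 1 = 1011101011110 (i.e. -2210).
  1000000000000
+ 1011101011110
= 0011101011110  (discard carry-out 1)
Result 0011101011110: MSB = 0 → value 1886.
Both addends (after negating the subtrahend) are negative but the stored result is non-negative: signed overflow. The true value -4096 − 2210 = -6306 lies outside [-4096, 4095].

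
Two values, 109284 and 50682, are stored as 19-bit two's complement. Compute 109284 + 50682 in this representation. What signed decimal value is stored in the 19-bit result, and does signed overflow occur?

109284 → 0011010101011100100
50682 → 0001100010111111010
  0011010101011100100
+ 0001100010111111010
= 0100111000011011110
Result 0100111000011011110: MSB = 0 → value 159966.
Both addends are non-negative and so is the stored result: no signed overflow.

159966; no overflow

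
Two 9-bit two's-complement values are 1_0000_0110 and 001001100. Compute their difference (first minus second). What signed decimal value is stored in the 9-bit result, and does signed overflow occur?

1_0000_0110 → 100000110 = -250 (signed)
001001100 = 76 (signed)
Subtract via negate-and-add: invert 001001100 + 1 = 110110100 (i.e. -76).
  100000110
+ 110110100
= 010111010  (discard carry-out 1)
Result 010111010: MSB = 0 → value 186.
Both addends (after negating the subtrahend) are negative but the stored result is non-negative: signed overflow. The true value -250 − 76 = -326 lies outside [-256, 255].

186; overflow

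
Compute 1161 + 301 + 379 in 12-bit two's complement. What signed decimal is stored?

1841

1161 + 301 = 1462 (010110110110)
1462 + 379 = 1841 (011100110001)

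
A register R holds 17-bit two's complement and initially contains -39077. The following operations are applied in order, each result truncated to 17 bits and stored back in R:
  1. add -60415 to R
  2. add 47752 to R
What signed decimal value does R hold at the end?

Start: R = -39077 = 10110011101011011.
R = -39077 + (-60415) = -99492; wraps to 31580 = 00111101101011100
R = 31580 + 47752 = 79332; wraps to -51740 = 10011010111100100

-51740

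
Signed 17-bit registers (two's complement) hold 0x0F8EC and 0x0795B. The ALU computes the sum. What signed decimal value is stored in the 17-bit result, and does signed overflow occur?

0x0F8EC = 01111100011101100 = 63724 (signed)
0x0795B = 00111100101011011 = 31067 (signed)
  01111100011101100
+ 00111100101011011
= 10111001001000111
Result 10111001001000111: MSB = 1 → 94791 − 131072 = -36281.
Both addends are non-negative but the stored result is negative: signed overflow. The true value 63724 + 31067 = 94791 lies outside [-65536, 65535].

-36281; overflow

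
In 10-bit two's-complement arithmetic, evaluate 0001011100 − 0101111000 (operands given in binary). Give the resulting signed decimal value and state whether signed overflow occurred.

0001011100 = 92 (signed)
0101111000 = 376 (signed)
Subtract via negate-and-add: invert 0101111000 + 1 = 1010001000 (i.e. -376).
  0001011100
+ 1010001000
= 1011100100
Result 1011100100: MSB = 1 → 740 − 1024 = -284.
Addends (after negating the subtrahend) have opposite signs, so signed overflow cannot occur.

-284; no overflow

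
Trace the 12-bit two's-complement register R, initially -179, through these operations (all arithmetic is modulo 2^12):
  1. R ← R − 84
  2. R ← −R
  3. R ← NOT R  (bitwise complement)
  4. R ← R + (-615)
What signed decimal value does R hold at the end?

Start: R = -179 = 111101001101.
R = -179 − 84 = -263 = 111011111001
R = −(-263) = 263 = 000100000111
R = NOT 000100000111 = 111011111000 = -264
R = -264 + (-615) = -879 = 110010010001

-879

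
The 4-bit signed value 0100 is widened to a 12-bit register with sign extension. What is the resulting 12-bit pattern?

000000000100

MSB of 0100 is 0; replicate it into the new high bits.
00000000|0100 → 000000000100 (still 4).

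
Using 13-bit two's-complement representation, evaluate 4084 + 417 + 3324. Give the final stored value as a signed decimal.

4084 + 417 = 4501 → wraps to -3691 (1000110010101)
-3691 + 3324 = -367 (1111010010001)

-367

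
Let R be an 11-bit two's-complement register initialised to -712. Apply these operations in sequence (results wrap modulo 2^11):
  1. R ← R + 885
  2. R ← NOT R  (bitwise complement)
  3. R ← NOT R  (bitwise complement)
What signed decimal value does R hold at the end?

173

Start: R = -712 = 10100111000.
R = -712 + 885 = 173 = 00010101101
R = NOT 00010101101 = 11101010010 = -174
R = NOT 11101010010 = 00010101101 = 173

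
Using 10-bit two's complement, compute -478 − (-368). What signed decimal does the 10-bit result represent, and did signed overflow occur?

-110; no overflow

-478 → 1000100010
-368 → 1010010000
Subtract via negate-and-add: invert 1010010000 + 1 = 0101110000 (i.e. 368).
  1000100010
+ 0101110000
= 1110010010
Result 1110010010: MSB = 1 → 914 − 1024 = -110.
Addends (after negating the subtrahend) have opposite signs, so signed overflow cannot occur.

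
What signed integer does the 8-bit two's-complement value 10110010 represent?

MSB is 1, so the value is negative.
Invert: 01001101. Add 1: 01001110 = 78. So the value is −78.

-78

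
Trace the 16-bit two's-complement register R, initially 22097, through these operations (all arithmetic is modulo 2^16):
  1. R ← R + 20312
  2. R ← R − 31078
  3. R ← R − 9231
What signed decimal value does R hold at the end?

2100

Start: R = 22097 = 0101011001010001.
R = 22097 + 20312 = 42409; wraps to -23127 = 1010010110101001
R = -23127 − 31078 = -54205; wraps to 11331 = 0010110001000011
R = 11331 − 9231 = 2100 = 0000100000110100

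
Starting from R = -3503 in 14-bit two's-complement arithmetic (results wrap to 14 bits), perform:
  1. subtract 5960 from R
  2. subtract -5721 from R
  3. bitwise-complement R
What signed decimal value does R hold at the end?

3741

Start: R = -3503 = 11001001010001.
R = -3503 − 5960 = -9463; wraps to 6921 = 01101100001001
R = 6921 − (-5721) = 12642; wraps to -3742 = 11000101100010
R = NOT 11000101100010 = 00111010011101 = 3741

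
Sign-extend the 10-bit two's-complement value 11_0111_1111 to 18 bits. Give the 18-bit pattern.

111111111101111111

MSB of 1101111111 is 1; replicate it into the new high bits.
11111111|1101111111 → 111111111101111111 (still -129).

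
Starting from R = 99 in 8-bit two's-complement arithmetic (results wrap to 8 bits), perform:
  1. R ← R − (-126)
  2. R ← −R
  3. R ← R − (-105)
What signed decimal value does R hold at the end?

Start: R = 99 = 01100011.
R = 99 − (-126) = 225; wraps to -31 = 11100001
R = −(-31) = 31 = 00011111
R = 31 − (-105) = 136; wraps to -120 = 10001000

-120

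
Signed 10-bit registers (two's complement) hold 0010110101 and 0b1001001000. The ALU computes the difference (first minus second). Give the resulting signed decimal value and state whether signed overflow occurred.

-403; overflow

0010110101 = 181 (signed)
0b1001001000 → 1001001000 = -440 (signed)
Subtract via negate-and-add: invert 1001001000 + 1 = 0110111000 (i.e. 440).
  0010110101
+ 0110111000
= 1001101101
Result 1001101101: MSB = 1 → 621 − 1024 = -403.
Both addends (after negating the subtrahend) are non-negative but the stored result is negative: signed overflow. The true value 181 − (-440) = 621 lies outside [-512, 511].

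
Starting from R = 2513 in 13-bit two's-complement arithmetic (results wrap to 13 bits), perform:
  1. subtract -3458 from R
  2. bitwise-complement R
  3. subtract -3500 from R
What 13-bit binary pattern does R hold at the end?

1011001011000

Start: R = 2513 = 0100111010001.
R = 2513 − (-3458) = 5971; wraps to -2221 = 1011101010011
R = NOT 1011101010011 = 0100010101100 = 2220
R = 2220 − (-3500) = 5720; wraps to -2472 = 1011001011000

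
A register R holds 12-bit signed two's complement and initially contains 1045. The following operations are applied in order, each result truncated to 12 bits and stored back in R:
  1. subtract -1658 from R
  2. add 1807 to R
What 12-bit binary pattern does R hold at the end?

Start: R = 1045 = 010000010101.
R = 1045 − (-1658) = 2703; wraps to -1393 = 101010001111
R = -1393 + 1807 = 414 = 000110011110

000110011110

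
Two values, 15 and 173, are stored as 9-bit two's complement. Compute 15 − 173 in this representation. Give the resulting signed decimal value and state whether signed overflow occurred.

-158; no overflow

15 → 000001111
173 → 010101101
Subtract via negate-and-add: invert 010101101 + 1 = 101010011 (i.e. -173).
  000001111
+ 101010011
= 101100010
Result 101100010: MSB = 1 → 354 − 512 = -158.
Addends (after negating the subtrahend) have opposite signs, so signed overflow cannot occur.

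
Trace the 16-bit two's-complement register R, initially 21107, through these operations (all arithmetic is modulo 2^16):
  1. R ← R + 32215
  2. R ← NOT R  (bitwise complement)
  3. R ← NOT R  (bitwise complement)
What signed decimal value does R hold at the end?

-12214

Start: R = 21107 = 0101001001110011.
R = 21107 + 32215 = 53322; wraps to -12214 = 1101000001001010
R = NOT 1101000001001010 = 0010111110110101 = 12213
R = NOT 0010111110110101 = 1101000001001010 = -12214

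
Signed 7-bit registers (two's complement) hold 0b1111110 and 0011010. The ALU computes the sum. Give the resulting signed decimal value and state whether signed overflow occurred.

0b1111110 → 1111110 = -2 (signed)
0011010 = 26 (signed)
  1111110
+ 0011010
= 0011000  (discard carry-out 1)
Result 0011000: MSB = 0 → value 24.
Addends have opposite signs, so signed overflow cannot occur.

24; no overflow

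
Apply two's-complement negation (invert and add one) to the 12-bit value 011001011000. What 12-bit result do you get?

Invert: 100110100111. Add 1: 100110101000.
Check: 011001011000 = 1624, 100110101000 = -1624.

100110101000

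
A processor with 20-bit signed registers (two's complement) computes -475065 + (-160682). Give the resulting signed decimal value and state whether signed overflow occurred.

-475065 → 10001100000001000111
-160682 → 11011000110001010110
  10001100000001000111
+ 11011000110001010110
= 01100100110010011101  (discard carry-out 1)
Result 01100100110010011101: MSB = 0 → value 412829.
Both addends are negative but the stored result is non-negative: signed overflow. The true value -475065 + (-160682) = -635747 lies outside [-524288, 524287].

412829; overflow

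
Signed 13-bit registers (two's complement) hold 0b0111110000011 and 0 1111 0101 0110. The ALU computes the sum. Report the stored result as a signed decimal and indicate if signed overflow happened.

-295; overflow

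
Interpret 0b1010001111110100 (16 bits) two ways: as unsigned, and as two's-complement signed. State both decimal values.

unsigned = 41972, signed = -23564

Unsigned: 1010001111110100 = 41972.
Signed: MSB=1 → 41972 − 65536 = -23564.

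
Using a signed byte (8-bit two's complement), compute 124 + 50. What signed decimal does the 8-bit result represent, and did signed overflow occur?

-82; overflow

124 → 01111100
50 → 00110010
  01111100
+ 00110010
= 10101110
Result 10101110: MSB = 1 → 174 − 256 = -82.
Both addends are non-negative but the stored result is negative: signed overflow. The true value 124 + 50 = 174 lies outside [-128, 127].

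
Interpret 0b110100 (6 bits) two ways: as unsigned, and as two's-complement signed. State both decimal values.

unsigned = 52, signed = -12

Unsigned: 110100 = 52.
Signed: MSB=1 → 52 − 64 = -12.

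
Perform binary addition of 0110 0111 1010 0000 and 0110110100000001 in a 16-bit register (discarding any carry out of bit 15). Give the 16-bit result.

  0110011110100000
+ 0110110100000001
= 1101010010100001

1101010010100001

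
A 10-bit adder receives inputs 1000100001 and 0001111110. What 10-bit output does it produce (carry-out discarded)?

1010011111

  1000100001
+ 0001111110
= 1010011111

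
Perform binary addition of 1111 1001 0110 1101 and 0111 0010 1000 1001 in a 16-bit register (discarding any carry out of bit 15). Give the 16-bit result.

  1111100101101101
+ 0111001010001001
= 0110101111110110  (discard carry-out 1)

0110101111110110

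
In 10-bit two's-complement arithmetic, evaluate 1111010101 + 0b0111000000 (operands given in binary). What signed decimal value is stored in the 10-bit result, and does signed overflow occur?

1111010101 = -43 (signed)
0b0111000000 → 0111000000 = 448 (signed)
  1111010101
+ 0111000000
= 0110010101  (discard carry-out 1)
Result 0110010101: MSB = 0 → value 405.
Addends have opposite signs, so signed overflow cannot occur.

405; no overflow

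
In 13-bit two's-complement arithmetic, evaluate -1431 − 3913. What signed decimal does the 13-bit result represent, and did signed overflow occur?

-1431 → 1101001101001
3913 → 0111101001001
Subtract via negate-and-add: invert 0111101001001 + 1 = 1000010110111 (i.e. -3913).
  1101001101001
+ 1000010110111
= 0101100100000  (discard carry-out 1)
Result 0101100100000: MSB = 0 → value 2848.
Both addends (after negating the subtrahend) are negative but the stored result is non-negative: signed overflow. The true value -1431 − 3913 = -5344 lies outside [-4096, 4095].

2848; overflow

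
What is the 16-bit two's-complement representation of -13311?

1100110000000001

|-13311| = 13311 = 0011001111111111 in 16 bits.
Invert the bits: 1100110000000000. Add 1: 1100110000000001.
Check: 1100110000000001 reads as 52225 − 65536 = -13311.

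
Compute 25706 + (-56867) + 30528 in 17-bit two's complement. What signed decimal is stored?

-633

25706 + (-56867) = -31161 (11000011001000111)
-31161 + 30528 = -633 (11111110110000111)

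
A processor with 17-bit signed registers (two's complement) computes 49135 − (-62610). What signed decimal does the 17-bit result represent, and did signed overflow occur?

-19327; overflow

49135 → 01011111111101111
-62610 → 10000101101101110
Subtract via negate-and-add: invert 10000101101101110 + 1 = 01111010010010010 (i.e. 62610).
  01011111111101111
+ 01111010010010010
= 11011010010000001
Result 11011010010000001: MSB = 1 → 111745 − 131072 = -19327.
Both addends (after negating the subtrahend) are non-negative but the stored result is negative: signed overflow. The true value 49135 − (-62610) = 111745 lies outside [-65536, 65535].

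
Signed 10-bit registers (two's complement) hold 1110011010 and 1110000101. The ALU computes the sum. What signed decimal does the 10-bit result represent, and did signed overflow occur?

1110011010 = -102 (signed)
1110000101 = -123 (signed)
  1110011010
+ 1110000101
= 1100011111  (discard carry-out 1)
Result 1100011111: MSB = 1 → 799 − 1024 = -225.
Both addends are negative and so is the stored result: no signed overflow.

-225; no overflow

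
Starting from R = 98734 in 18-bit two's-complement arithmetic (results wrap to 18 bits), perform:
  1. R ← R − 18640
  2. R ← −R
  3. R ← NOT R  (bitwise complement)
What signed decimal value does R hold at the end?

80093

Start: R = 98734 = 011000000110101110.
R = 98734 − 18640 = 80094 = 010011100011011110
R = −(80094) = -80094 = 101100011100100010
R = NOT 101100011100100010 = 010011100011011101 = 80093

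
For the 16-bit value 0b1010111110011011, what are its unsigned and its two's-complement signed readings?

Unsigned: 1010111110011011 = 44955.
Signed: MSB=1 → 44955 − 65536 = -20581.

unsigned = 44955, signed = -20581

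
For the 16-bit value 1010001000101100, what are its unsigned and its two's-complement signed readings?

unsigned = 41516, signed = -24020

Unsigned: 1010001000101100 = 41516.
Signed: MSB=1 → 41516 − 65536 = -24020.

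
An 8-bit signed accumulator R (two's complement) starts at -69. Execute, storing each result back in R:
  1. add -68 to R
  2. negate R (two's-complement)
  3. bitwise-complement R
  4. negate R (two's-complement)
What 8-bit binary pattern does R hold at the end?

10001010

Start: R = -69 = 10111011.
R = -69 + (-68) = -137; wraps to 119 = 01110111
R = −(119) = -119 = 10001001
R = NOT 10001001 = 01110110 = 118
R = −(118) = -118 = 10001010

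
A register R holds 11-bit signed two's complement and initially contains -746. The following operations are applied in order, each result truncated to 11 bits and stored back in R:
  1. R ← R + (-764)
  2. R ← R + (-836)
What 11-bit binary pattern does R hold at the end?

11011010110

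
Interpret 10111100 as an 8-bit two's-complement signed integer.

-68

MSB is 1, so the value is negative.
Invert: 01000011. Add 1: 01000100 = 68. So the value is −68.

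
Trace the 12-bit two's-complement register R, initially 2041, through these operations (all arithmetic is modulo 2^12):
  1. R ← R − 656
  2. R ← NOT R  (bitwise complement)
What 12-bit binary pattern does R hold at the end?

Start: R = 2041 = 011111111001.
R = 2041 − 656 = 1385 = 010101101001
R = NOT 010101101001 = 101010010110 = -1386

101010010110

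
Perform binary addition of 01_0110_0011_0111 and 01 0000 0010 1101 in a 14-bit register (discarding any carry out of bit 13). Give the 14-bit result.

10011001100100

  01011000110111
+ 01000000101101
= 10011001100100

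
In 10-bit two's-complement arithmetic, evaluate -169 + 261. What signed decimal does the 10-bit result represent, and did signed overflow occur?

92; no overflow

-169 → 1101010111
261 → 0100000101
  1101010111
+ 0100000101
= 0001011100  (discard carry-out 1)
Result 0001011100: MSB = 0 → value 92.
Addends have opposite signs, so signed overflow cannot occur.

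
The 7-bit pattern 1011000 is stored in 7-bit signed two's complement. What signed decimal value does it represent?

MSB is 1, so the value is negative.
Unsigned reading: 88. Subtract 2^7 = 128: 88 − 128 = -40.

-40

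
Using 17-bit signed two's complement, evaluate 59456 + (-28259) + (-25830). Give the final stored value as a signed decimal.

59456 + (-28259) = 31197 (00111100111011101)
31197 + (-25830) = 5367 (00001010011110111)

5367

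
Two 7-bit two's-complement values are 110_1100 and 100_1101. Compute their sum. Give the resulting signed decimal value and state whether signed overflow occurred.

57; overflow

110_1100 → 1101100 = -20 (signed)
100_1101 → 1001101 = -51 (signed)
  1101100
+ 1001101
= 0111001  (discard carry-out 1)
Result 0111001: MSB = 0 → value 57.
Both addends are negative but the stored result is non-negative: signed overflow. The true value -20 + (-51) = -71 lies outside [-64, 63].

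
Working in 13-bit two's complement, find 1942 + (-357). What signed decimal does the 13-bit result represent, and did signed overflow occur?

1942 → 0011110010110
-357 → 1111010011011
  0011110010110
+ 1111010011011
= 0011000110001  (discard carry-out 1)
Result 0011000110001: MSB = 0 → value 1585.
Addends have opposite signs, so signed overflow cannot occur.

1585; no overflow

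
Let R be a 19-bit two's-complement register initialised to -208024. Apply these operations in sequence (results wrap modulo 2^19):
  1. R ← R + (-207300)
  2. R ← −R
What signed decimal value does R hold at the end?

-108964

Start: R = -208024 = 1001101001101101000.
R = -208024 + (-207300) = -415324; wraps to 108964 = 0011010100110100100
R = −(108964) = -108964 = 1100101011001011100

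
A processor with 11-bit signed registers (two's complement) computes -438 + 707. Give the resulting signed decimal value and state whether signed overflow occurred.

269; no overflow

-438 → 11001001010
707 → 01011000011
  11001001010
+ 01011000011
= 00100001101  (discard carry-out 1)
Result 00100001101: MSB = 0 → value 269.
Addends have opposite signs, so signed overflow cannot occur.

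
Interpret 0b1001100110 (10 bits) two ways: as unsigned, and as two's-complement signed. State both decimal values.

unsigned = 614, signed = -410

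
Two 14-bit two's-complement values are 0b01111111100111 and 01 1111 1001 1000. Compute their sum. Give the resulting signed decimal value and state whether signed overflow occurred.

-129; overflow

0b01111111100111 → 01111111100111 = 8167 (signed)
01 1111 1001 1000 → 01111110011000 = 8088 (signed)
  01111111100111
+ 01111110011000
= 11111101111111
Result 11111101111111: MSB = 1 → 16255 − 16384 = -129.
Both addends are non-negative but the stored result is negative: signed overflow. The true value 8167 + 8088 = 16255 lies outside [-8192, 8191].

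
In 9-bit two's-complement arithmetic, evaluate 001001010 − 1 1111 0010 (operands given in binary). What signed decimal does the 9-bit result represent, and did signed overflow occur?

88; no overflow

001001010 = 74 (signed)
1 1111 0010 → 111110010 = -14 (signed)
Subtract via negate-and-add: invert 111110010 + 1 = 000001110 (i.e. 14).
  001001010
+ 000001110
= 001011000
Result 001011000: MSB = 0 → value 88.
Both addends (after negating the subtrahend) are non-negative and so is the stored result: no signed overflow.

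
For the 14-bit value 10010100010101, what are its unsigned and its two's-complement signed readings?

unsigned = 9493, signed = -6891

Unsigned: 10010100010101 = 9493.
Signed: MSB=1 → 9493 − 16384 = -6891.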